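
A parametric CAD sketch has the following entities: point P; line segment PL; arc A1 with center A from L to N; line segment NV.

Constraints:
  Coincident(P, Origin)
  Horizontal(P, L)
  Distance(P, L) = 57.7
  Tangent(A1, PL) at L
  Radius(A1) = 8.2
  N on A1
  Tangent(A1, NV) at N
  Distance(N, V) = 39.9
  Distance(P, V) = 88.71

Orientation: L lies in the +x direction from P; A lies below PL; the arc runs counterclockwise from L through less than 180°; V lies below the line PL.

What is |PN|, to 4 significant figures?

53.14

P is at the origin; PL is horizontal with |PL| = 57.7 and L on the +x side, so L = (57.70, 0.000). A1 meets PL tangentially, so AL is at right angles to PL, so A = L + (0, -8.2) = (57.70, -8.200). Since AN ⟂ NV (tangency), |AV| = √(8.2² + 39.9²) = 40.73 regardless of where N sits on A1. So V lies on both circle(P, 88.71) and circle(A, 40.73); the below-PL intersection is V = (76.98, -44.08). N is the foot of the tangent from V: N = (51.41, -13.46).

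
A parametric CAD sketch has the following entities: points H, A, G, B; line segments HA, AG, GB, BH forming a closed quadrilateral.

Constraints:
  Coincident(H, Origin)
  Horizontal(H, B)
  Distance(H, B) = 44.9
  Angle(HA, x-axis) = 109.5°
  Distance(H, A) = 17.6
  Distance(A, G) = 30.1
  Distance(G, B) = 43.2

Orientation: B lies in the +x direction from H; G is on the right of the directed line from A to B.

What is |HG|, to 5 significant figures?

12.515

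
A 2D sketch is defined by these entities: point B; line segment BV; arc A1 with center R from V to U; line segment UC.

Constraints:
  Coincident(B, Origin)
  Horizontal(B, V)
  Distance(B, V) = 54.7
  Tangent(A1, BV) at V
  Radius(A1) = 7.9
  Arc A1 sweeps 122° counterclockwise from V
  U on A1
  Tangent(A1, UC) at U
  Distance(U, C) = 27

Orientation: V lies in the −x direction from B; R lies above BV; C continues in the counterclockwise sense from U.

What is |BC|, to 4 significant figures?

71.46

B is at the origin; BV is horizontal with |BV| = 54.7 and V on the −x side, so V = (-54.70, 0.000). The tangent condition forces RV to be normal to BV, so R = V + (0, 7.9) = (-54.70, 7.900). On A1, V sits at bearing -90° from R; a 122° counterclockwise sweep puts U at bearing 32°, so U = R + 7.9·(cos 32°, sin 32°) = (-48.00, 12.09). The tangent condition forces RU to be normal to UC, so UC runs along (−sin 32°, cos 32°); with |UC| = 27.0, C = (-62.31, 34.98). Then |BC| = |C − B| = 71.46.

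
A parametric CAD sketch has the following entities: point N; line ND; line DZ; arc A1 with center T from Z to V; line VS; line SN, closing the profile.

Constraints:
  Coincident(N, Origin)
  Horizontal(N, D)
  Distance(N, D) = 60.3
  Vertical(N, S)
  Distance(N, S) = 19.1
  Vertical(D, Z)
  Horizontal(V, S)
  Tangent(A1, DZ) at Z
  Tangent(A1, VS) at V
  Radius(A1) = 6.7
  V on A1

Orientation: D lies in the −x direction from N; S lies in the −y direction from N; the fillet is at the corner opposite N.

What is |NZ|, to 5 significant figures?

61.562

N is at the origin; ND is horizontal with |ND| = 60.3 and D on the −x side, so D = (-60.300, 0.0000). NS is vertical with |NS| = 19.1 and S on the −y side, so S = (0.0000, -19.100). The virtual corner opposite N is at (-60.300, -19.100). Tangency of A1 to DZ means the radius TZ is perpendicular to DZ and tangency of A1 to VS means the radius TV is perpendicular to VS, with radius 6.7, so the center T sits 6.7 in from both sides at T = (-53.600, -12.400). That places the tangent points at Z = (-60.300, -12.400) on DZ and V = (-53.600, -19.100) on VS. Then |NZ| = |Z − N| = 61.562.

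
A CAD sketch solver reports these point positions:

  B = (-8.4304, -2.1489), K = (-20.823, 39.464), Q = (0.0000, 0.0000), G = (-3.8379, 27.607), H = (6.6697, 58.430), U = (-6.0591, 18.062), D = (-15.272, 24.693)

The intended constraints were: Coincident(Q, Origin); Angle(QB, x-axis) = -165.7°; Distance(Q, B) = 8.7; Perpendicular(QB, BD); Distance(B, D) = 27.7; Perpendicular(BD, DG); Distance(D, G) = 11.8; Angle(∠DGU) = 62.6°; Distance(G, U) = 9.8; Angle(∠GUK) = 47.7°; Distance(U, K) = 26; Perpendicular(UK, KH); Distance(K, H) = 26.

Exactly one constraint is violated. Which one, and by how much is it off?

Distance(K, H) = 26 — off by 7.40.

Q = (0.00, 0.00) ✓; QB at -165.7° ✓; |QB| = 8.700 ✓; ∠(QB, BD) = 90.00° ✓; |BD| = 27.70 ✓; ∠(BD, DG) = 90.00° ✓; |DG| = 11.80 ✓; ∠DGU = 62.60° ✓; |GU| = 9.800 ✓; ∠GUK = 47.70° ✓; |UK| = 26.00 ✓; ∠(UK, KH) = 90.00° ✓; |KH| = 33.40 ✗.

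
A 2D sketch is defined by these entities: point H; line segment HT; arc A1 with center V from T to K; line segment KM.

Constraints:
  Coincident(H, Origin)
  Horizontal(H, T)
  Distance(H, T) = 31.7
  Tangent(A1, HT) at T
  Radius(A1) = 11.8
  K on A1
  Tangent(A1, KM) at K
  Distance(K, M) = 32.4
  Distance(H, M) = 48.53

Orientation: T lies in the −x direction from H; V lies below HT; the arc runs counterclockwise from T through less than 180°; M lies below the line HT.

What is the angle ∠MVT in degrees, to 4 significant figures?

160.1°

Checks: |VK| = 11.80 ✓; ∠(VK, KM) = 90.00° ✓; |KM| = 32.40 ✓; |HM| = 48.53 ✓.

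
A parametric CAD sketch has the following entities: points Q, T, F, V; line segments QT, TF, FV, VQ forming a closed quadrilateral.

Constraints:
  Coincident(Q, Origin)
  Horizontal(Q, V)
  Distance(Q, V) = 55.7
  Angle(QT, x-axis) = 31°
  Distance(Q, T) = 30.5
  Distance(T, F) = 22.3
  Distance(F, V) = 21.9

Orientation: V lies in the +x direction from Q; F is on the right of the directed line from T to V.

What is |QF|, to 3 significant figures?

34.7

Checks: |TF| = 22.30 ✓; |FV| = 21.90 ✓.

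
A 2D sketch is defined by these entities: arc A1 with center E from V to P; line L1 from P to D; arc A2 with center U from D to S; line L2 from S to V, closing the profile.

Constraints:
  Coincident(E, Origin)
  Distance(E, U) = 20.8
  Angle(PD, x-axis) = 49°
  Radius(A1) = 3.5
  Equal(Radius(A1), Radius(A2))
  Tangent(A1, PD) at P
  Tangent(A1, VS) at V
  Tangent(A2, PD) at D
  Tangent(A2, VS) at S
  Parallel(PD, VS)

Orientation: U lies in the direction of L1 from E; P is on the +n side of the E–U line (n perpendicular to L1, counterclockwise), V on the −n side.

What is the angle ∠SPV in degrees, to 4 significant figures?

71.40°

The slot axis is L1's direction at 49.0°, so u = (cos 49.0°, sin 49.0°) = (0.6561, 0.7547) and n = (−sin 49.0°, cos 49.0°) = (-0.7547, 0.6561). E is at the origin and U lies 20.8 along u from E, so U = 20.8·u = (13.65, 15.70). Tangency of A1 to both parallel lines with radius 3.5 puts P and V at E ± 3.5·n: P = (-2.641, 2.296), V = (2.641, -2.296). Equal radii place D and S the same way about U: D = U + 3.5·n = (11.00, 17.99), S = U − 3.5·n = (16.29, 13.40). Then cos ∠SPV = PS·PV / (|PS||PV|), giving 71.40°.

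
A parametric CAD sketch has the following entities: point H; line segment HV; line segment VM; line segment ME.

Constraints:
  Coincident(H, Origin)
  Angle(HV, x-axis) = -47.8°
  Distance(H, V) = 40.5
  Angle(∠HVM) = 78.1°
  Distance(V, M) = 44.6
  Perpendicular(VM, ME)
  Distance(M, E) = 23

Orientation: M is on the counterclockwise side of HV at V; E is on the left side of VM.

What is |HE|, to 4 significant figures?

39.88

H is at the origin; HV runs at -47.8° with length 40.5, so V = 40.5·(cos -47.8°, sin -47.8°) = (27.20, -30.00). ∠HVM = 78.1°, so VM runs at -47.8° + (180° − 78.1°) = 54.10° from the x-axis; with |VM| = 44.6, M = V + 44.6·(cos 54.10°, sin 54.10°) = (53.36, 6.125). VM ⟂ ME; with |ME| = 23.0 on the left of VM, E = M + 23.0·(-0.8100, 0.5864) = (34.73, 19.61). Then |HE| = |E − H| = 39.88.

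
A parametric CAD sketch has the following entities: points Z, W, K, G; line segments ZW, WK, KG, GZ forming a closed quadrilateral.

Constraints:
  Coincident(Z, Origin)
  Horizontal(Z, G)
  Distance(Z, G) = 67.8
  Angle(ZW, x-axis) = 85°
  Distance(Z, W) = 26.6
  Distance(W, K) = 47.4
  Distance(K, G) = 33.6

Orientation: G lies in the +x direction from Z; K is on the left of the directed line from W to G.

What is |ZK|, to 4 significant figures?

57.18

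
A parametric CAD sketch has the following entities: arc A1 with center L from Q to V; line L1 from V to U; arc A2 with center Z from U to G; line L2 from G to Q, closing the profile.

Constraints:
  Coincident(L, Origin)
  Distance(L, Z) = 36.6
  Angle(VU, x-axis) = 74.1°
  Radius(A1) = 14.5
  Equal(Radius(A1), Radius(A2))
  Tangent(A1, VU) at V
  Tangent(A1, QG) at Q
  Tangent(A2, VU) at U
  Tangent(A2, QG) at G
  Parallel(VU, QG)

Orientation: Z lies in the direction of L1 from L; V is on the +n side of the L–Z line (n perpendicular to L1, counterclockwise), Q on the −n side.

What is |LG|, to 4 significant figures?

39.37

The slot axis is L1's direction at 74.1°, so u = (cos 74.1°, sin 74.1°) = (0.2740, 0.9617) and n = (−sin 74.1°, cos 74.1°) = (-0.9617, 0.2740). L is at the origin and Z lies 36.6 along u from L, so Z = 36.6·u = (10.03, 35.20). Tangency of A1 to both parallel lines with radius 14.5 puts V and Q at L ± 14.5·n: V = (-13.95, 3.972), Q = (13.95, -3.972). Equal radii place U and G the same way about Z: U = Z + 14.5·n = (-3.918, 39.17), G = Z − 14.5·n = (23.97, 31.23). Then |LG| = |G − L| = 39.37.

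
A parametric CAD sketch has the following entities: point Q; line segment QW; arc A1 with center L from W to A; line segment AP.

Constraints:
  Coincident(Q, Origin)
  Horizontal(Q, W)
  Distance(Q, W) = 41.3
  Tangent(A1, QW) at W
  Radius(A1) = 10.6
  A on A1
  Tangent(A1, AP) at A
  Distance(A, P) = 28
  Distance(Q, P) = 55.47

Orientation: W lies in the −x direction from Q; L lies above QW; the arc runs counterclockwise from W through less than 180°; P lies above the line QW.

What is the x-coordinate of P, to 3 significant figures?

-38.0

Q is at the origin; QW is horizontal with |QW| = 41.3 and W on the −x side, so W = (-41.3, 0.00). A1 meets QW tangentially, so LW is at right angles to QW, so L = W + (0, 10.6) = (-41.3, 10.6). Since LA ⟂ AP (tangency), |LP| = √(10.6² + 28.0²) = 29.9 regardless of where A sits on A1. So P lies on both circle(Q, 55.47) and circle(L, 29.9); the above-QW intersection is P = (-38.0, 40.4). A is the foot of the tangent from P: A = (-31.0, 13.3).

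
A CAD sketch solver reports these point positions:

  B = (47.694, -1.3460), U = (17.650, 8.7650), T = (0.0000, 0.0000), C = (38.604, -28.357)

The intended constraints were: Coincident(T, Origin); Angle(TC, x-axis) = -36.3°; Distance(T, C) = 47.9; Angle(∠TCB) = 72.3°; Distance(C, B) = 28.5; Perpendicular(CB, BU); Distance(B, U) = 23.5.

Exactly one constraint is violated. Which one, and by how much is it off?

Distance(B, U) = 23.5 — off by 8.20.

T = (0.00, 0.00) ✓; TC at -36.30° ✓; |TC| = 47.90 ✓; ∠TCB = 72.30° ✓; |CB| = 28.50 ✓; ∠(CB, BU) = 90.00° ✓; |BU| = 31.70 ✗.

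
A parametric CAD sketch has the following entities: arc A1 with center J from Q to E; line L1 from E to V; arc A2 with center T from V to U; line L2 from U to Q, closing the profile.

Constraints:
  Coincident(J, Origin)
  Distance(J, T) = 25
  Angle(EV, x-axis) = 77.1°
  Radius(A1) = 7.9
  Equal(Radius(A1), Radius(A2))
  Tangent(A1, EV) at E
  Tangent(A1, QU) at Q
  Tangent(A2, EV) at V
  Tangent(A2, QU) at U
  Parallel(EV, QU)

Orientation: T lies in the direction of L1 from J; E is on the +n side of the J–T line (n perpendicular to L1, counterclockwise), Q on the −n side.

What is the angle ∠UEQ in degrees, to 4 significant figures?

57.71°

The slot axis is L1's direction at 77.1°, so u = (cos 77.1°, sin 77.1°) = (0.2233, 0.9748) and n = (−sin 77.1°, cos 77.1°) = (-0.9748, 0.2233). J is at the origin and T lies 25.0 along u from J, so T = 25.0·u = (5.581, 24.37). Tangency of A1 to both parallel lines with radius 7.9 puts E and Q at J ± 7.9·n: E = (-7.701, 1.764), Q = (7.701, -1.764). Equal radii place V and U the same way about T: V = T + 7.9·n = (-2.119, 26.13), U = T − 7.9·n = (13.28, 22.61). Then cos ∠UEQ = EU·EQ / (|EU||EQ|), giving 57.71°.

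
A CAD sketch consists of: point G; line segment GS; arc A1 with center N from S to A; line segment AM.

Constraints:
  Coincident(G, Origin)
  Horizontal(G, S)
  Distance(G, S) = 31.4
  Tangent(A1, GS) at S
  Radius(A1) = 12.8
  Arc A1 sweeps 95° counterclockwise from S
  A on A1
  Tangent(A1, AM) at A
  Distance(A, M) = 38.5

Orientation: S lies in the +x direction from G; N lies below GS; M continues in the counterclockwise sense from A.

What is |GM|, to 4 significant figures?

56.71

On A1, S sits at bearing 90° from N; a 95° counterclockwise sweep puts A at bearing 185°, so A = N + 12.8·(cos 185°, sin 185°) = (18.65, -13.92). The tangent condition forces NA to be normal to AM, so AM runs along (−sin 185°, cos 185°); with |AM| = 38.5, M = (22.00, -52.27). Then |GM| = |M − G| = 56.71.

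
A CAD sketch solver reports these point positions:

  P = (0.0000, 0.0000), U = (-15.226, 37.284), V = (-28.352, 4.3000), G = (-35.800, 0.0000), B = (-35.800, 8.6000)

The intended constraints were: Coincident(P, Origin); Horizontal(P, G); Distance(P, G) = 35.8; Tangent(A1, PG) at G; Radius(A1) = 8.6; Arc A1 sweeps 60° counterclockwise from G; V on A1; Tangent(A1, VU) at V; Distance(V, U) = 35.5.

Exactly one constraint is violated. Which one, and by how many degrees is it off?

Tangent(A1, VU) at V — off by 8.30°.

P = (0.00, 0.00) ✓; P.y = 0.00, G.y = 0.00 ✓; |PG| = 35.80 ✓; ∠(BG, GP) = 90.00° ✓; |BG| = 8.600 ✓; bearing(B→V) − bearing(B→G) = 60.00° ✓; |BV| = 8.600 ✓; ∠(BV, VU) = 81.70° ✗; |VU| = 35.50 ✓.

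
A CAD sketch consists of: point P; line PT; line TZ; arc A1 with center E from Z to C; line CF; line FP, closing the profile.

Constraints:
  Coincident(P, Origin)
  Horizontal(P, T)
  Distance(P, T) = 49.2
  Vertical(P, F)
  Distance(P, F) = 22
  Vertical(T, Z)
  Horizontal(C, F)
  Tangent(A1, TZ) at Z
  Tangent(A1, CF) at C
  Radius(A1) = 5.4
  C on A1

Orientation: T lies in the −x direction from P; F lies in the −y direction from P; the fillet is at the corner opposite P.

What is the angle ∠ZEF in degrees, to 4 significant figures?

173.0°

P is at the origin; PT is horizontal with |PT| = 49.2 and T on the −x side, so T = (-49.20, 0.000). PF is vertical with |PF| = 22.0 and F on the −y side, so F = (0.000, -22.00). The virtual corner opposite P is at (-49.20, -22.00). Tangency of A1 to TZ means the radius EZ is perpendicular to TZ and tangency of A1 to CF means the radius EC is perpendicular to CF, with radius 5.4, so the center E sits 5.4 in from both sides at E = (-43.80, -16.60). That places the tangent points at Z = (-49.20, -16.60) on TZ and C = (-43.80, -22.00) on CF. Then cos ∠ZEF = EZ·EF / (|EZ||EF|), giving 173.0°.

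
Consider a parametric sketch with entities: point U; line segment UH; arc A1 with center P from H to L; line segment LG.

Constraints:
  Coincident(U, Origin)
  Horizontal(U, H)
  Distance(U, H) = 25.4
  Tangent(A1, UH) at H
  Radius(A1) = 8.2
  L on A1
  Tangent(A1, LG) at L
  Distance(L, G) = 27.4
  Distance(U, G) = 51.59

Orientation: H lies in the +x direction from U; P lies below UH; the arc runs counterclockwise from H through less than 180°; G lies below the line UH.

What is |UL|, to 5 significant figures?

24.310

U is at the origin; UH is horizontal with |UH| = 25.4 and H on the +x side, so H = (25.400, 0.0000). Tangency of A1 to UH means the radius PH is perpendicular to UH, so P = H + (0, -8.2) = (25.400, -8.2000). Since PL ⟂ LG (tangency), |PG| = √(8.2² + 27.4²) = 28.601 regardless of where L sits on A1. So G lies on both circle(U, 51.59) and circle(P, 28.601); the below-UH intersection is G = (39.663, -32.990). L is the foot of the tangent from G: L = (19.763, -14.155).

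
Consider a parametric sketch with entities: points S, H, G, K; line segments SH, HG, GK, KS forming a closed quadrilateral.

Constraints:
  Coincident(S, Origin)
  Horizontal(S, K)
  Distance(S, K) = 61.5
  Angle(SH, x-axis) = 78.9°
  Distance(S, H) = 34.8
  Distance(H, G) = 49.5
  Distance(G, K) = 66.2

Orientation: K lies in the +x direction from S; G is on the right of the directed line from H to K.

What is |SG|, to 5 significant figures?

14.702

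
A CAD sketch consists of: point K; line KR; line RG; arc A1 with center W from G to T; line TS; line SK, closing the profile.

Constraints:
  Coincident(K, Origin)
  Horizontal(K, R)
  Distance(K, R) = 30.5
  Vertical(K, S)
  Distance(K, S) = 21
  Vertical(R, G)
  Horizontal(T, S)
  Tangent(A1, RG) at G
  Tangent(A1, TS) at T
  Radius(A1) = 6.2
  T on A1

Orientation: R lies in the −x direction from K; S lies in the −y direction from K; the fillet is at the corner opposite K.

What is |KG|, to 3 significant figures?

33.9

K is at the origin; K and R share the same y with |KR| = 30.5 and R on the −x side, so R = (-30.5, 0.00). K and S share the same x with |KS| = 21.0 and S on the −y side, so S = (0.00, -21.0). The virtual corner opposite K is at (-30.5, -21.0). A1 meets RG tangentially, so WG is at right angles to RG and since A1 is tangent to TS there, WT ⟂ TS, with radius 6.2, so the center W sits 6.2 in from both sides at W = (-24.3, -14.8). That places the tangent points at G = (-30.5, -14.8) on RG and T = (-24.3, -21.0) on TS. Then |KG| = |G − K| = 33.9.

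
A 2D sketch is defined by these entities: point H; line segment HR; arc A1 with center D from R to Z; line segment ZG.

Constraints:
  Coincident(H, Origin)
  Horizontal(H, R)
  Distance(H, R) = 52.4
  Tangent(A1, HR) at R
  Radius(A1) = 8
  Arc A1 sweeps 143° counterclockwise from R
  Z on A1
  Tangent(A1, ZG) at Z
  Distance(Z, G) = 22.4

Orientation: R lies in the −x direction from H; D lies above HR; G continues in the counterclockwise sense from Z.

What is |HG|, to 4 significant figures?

71.16

H is at the origin; H and R share the same y with |HR| = 52.4 and R on the −x side, so R = (-52.40, 0.000). Since A1 is tangent to HR there, DR ⟂ HR, so D = R + (0, 8) = (-52.40, 8.000). On A1, R sits at bearing -90° from D; a 143° counterclockwise sweep puts Z at bearing 53°, so Z = D + 8.0·(cos 53°, sin 53°) = (-47.59, 14.39). A1 meets ZG tangentially, so DZ is at right angles to ZG, so ZG runs along (−sin 53°, cos 53°); with |ZG| = 22.4, G = (-65.47, 27.87). Then |HG| = |G − H| = 71.16.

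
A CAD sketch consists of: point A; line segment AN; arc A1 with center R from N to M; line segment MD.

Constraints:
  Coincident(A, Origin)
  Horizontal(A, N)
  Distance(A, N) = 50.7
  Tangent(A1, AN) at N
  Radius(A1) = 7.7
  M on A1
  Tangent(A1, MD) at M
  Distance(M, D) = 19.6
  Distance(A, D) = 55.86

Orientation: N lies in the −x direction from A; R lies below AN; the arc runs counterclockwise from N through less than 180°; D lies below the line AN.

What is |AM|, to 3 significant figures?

58.6

Checks: |AN| = 50.70 ✓; |RM| = 7.700 ✓; ∠(RM, MD) = 90.00° ✓; |MD| = 19.60 ✓; |AD| = 55.86 ✓.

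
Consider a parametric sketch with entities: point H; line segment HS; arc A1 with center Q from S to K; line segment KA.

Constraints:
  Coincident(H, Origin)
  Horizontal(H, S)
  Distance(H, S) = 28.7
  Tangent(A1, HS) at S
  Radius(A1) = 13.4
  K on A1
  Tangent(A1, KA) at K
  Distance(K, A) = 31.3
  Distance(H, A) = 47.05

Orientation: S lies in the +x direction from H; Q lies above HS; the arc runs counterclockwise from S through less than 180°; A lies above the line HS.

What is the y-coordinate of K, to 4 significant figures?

23.18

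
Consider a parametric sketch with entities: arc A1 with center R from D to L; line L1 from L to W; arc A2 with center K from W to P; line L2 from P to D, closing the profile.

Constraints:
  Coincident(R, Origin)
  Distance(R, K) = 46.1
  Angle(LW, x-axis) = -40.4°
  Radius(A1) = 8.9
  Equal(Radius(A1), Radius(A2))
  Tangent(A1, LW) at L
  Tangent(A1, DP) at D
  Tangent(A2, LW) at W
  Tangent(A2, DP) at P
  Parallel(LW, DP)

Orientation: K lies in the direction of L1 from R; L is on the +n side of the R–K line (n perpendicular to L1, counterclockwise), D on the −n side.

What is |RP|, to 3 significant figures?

47.0

The slot axis is L1's direction at -40.4°, so u = (cos -40.4°, sin -40.4°) = (0.762, -0.648) and n = (−sin -40.4°, cos -40.4°) = (0.648, 0.762). R is at the origin and K lies 46.1 along u from R, so K = 46.1·u = (35.1, -29.9). Tangency of A1 to both parallel lines with radius 8.9 puts L and D at R ± 8.9·n: L = (5.77, 6.78), D = (-5.77, -6.78). Equal radii place W and P the same way about K: W = K + 8.9·n = (40.9, -23.1), P = K − 8.9·n = (29.3, -36.7). Then |RP| = |P − R| = 47.0.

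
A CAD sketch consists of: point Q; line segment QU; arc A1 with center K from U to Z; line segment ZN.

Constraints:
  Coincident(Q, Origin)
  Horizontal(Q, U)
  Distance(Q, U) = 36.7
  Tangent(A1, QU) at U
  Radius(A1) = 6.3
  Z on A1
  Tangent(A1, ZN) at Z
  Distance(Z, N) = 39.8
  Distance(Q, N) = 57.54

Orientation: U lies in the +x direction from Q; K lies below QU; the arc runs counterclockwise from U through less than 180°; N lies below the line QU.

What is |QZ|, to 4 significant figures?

31.19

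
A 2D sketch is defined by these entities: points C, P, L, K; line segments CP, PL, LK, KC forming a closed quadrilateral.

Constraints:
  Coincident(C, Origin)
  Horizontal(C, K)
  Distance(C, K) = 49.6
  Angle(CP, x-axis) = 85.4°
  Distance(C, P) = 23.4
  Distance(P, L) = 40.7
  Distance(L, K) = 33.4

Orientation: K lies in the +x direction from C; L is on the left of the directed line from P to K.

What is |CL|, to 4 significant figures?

52.70

C is at the origin; CK is horizontal with |CK| = 49.6 and K in +x, so K = (49.6, 0). CP runs at 85.4° with |CP| = 23.4, so P = (1.877, 23.32). L is determined by |PL| = 40.7 and |LK| = 33.4 together: it lies at the intersection of circle(P, 40.7) and circle(K, 33.4). With |PK| = 53.12, the foot of the radical line on PK is 31.65 from P and the perpendicular offset is √(40.7² − 31.65²) = 25.59. Taking the left-of-PK solution: L = (41.55, 32.42).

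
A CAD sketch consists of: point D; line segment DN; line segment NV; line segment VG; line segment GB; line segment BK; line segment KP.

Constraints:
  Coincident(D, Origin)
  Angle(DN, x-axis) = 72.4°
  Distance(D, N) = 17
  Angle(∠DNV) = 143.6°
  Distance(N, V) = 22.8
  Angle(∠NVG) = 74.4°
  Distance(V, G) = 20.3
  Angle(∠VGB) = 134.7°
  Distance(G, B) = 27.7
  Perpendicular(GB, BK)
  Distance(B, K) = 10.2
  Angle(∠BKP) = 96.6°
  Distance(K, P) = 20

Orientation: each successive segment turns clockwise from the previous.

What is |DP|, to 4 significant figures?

18.25

The perpendicularity gives BK at right angles to GB, so BK runs at 155.1°; with |BK| = 10.2, K = (9.747, -10.25). ∠BKP = 96.6° gives KP at 71.70° from the x-axis; with |KP| = 20.0, P = (16.03, 8.737). Then |DP| = |P − D| = 18.25.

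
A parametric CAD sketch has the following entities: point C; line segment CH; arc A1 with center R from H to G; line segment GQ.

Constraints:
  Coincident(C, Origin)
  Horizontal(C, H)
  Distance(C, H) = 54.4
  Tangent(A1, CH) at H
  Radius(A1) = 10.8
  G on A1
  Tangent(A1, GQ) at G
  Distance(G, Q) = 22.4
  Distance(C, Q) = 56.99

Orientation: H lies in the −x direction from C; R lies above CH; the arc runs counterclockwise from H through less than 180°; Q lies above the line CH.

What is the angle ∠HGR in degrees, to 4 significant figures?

42.40°

C is at the origin; C and H share the same y with |CH| = 54.4 and H on the −x side, so H = (-54.40, 0.000). The tangent condition forces RH to be normal to CH, so R = H + (0, 10.8) = (-54.40, 10.80). Since RG ⟂ GQ (tangency), |RQ| = √(10.8² + 22.4²) = 24.87 regardless of where G sits on A1. So Q lies on both circle(C, 56.99) and circle(R, 24.87); the above-CH intersection is Q = (-45.67, 34.09). G is the foot of the tangent from Q: G = (-43.64, 11.78).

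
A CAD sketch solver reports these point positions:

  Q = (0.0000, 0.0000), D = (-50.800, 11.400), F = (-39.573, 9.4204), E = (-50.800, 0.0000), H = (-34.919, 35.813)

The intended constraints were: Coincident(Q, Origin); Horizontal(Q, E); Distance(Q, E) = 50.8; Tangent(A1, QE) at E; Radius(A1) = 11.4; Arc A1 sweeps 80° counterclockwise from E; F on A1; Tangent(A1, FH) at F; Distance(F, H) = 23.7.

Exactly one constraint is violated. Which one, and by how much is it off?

Distance(F, H) = 23.7 — off by 3.10.

Q = (0.00, 0.00) ✓; Q.y = 0.00, E.y = 0.00 ✓; |QE| = 50.80 ✓; ∠(DE, EQ) = 90.00° ✓; |DE| = 11.40 ✓; bearing(D→F) − bearing(D→E) = 80.00° ✓; |DF| = 11.40 ✓; ∠(DF, FH) = 90.00° ✓; |FH| = 26.80 ✗.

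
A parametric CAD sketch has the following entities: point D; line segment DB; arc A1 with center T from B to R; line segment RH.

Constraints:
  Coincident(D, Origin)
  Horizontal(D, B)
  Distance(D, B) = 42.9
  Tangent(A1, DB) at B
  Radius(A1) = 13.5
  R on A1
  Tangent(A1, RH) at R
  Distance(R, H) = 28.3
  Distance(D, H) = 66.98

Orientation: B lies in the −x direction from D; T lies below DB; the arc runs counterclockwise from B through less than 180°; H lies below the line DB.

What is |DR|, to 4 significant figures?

58.41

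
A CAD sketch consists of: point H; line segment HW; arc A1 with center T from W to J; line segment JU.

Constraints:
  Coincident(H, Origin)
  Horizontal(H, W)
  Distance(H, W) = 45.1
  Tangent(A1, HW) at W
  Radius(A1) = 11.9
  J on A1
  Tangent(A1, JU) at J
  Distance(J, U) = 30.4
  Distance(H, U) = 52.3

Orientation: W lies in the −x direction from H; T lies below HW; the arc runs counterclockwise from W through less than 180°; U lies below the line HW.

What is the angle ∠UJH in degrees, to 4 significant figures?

65.20°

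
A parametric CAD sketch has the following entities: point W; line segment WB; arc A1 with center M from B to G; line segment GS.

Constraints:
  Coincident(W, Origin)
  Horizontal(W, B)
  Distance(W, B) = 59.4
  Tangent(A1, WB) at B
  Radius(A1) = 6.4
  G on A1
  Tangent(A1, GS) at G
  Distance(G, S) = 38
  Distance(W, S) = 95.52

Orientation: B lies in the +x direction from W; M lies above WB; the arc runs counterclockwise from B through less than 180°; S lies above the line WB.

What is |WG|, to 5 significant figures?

63.838

W is at the origin; WB is horizontal with |WB| = 59.4 and B on the +x side, so B = (59.400, 0.0000). The tangent condition forces MB to be normal to WB, so M = B + (0, 6.4) = (59.400, 6.4000). Since MG ⟂ GS (tangency), |MS| = √(6.4² + 38.0²) = 38.535 regardless of where G sits on A1. So S lies on both circle(W, 95.52) and circle(M, 38.535); the above-WB intersection is S = (91.334, 27.969). G is the foot of the tangent from S: G = (63.813, 1.7650).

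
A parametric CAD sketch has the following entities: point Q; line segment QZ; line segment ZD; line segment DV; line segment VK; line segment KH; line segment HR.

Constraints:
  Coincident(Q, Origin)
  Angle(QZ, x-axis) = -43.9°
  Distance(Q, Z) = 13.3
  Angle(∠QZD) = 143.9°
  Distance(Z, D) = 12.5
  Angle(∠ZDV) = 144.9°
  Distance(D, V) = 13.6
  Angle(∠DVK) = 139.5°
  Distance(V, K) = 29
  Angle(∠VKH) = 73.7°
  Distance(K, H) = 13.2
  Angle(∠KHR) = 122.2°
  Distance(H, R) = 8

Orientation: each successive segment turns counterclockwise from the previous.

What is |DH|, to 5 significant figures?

35.843

∠DVK = 139.5° gives VK at 67.800° from the x-axis; with |VK| = 29.0, K = (45.010, 22.169). ∠VKH = 73.7° gives KH at 174.10° from the x-axis; with |KH| = 13.2, H = (31.880, 23.526). Then |DH| = |H − D| = 35.843.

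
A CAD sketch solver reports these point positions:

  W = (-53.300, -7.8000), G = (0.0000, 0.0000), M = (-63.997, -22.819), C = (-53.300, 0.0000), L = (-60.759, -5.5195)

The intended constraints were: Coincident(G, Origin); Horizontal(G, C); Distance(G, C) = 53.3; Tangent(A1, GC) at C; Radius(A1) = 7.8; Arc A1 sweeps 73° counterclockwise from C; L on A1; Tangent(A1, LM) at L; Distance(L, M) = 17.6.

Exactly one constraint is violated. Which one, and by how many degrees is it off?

Tangent(A1, LM) at L — off by 6.40°.

G = (0.00, 0.00) ✓; G.y = 0.00, C.y = 0.00 ✓; |GC| = 53.30 ✓; ∠(WC, CG) = 90.00° ✓; |WC| = 7.800 ✓; bearing(W→L) − bearing(W→C) = 73.00° ✓; |WL| = 7.800 ✓; ∠(WL, LM) = 83.60° ✗; |LM| = 17.60 ✓.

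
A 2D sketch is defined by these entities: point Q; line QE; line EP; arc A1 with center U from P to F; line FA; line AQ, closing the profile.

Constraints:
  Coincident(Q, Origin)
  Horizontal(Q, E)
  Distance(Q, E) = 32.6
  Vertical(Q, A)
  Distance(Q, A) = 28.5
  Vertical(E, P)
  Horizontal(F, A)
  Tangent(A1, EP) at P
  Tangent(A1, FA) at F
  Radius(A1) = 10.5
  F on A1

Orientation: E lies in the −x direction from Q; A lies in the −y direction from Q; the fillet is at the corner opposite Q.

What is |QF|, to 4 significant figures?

36.06

The virtual corner opposite Q is at (-32.60, -28.50). Tangency of A1 to EP means the radius UP is perpendicular to EP and A1 meets FA tangentially, so UF is at right angles to FA, with radius 10.5, so the center U sits 10.5 in from both sides at U = (-22.10, -18.00). That places the tangent points at P = (-32.60, -18.00) on EP and F = (-22.10, -28.50) on FA. Then |QF| = |F − Q| = 36.06.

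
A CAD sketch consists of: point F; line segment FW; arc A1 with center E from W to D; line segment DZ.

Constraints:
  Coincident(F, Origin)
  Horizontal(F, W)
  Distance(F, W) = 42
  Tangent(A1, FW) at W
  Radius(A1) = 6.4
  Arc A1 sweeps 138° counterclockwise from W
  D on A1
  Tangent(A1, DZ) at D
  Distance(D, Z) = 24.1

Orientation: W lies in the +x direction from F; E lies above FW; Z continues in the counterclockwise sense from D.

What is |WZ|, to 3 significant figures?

30.5

F is at the origin; FW is horizontal with |FW| = 42.0 and W on the +x side, so W = (42.0, 0.00). The tangent condition forces EW to be normal to FW, so E = W + (0, 6.4) = (42.0, 6.40). On A1, W sits at bearing -90° from E; a 138° counterclockwise sweep puts D at bearing 48°, so D = E + 6.4·(cos 48°, sin 48°) = (46.3, 11.2). Tangency of A1 to DZ means the radius ED is perpendicular to DZ, so DZ runs along (−sin 48°, cos 48°); with |DZ| = 24.1, Z = (28.4, 27.3). Then |WZ| = |Z − W| = 30.5.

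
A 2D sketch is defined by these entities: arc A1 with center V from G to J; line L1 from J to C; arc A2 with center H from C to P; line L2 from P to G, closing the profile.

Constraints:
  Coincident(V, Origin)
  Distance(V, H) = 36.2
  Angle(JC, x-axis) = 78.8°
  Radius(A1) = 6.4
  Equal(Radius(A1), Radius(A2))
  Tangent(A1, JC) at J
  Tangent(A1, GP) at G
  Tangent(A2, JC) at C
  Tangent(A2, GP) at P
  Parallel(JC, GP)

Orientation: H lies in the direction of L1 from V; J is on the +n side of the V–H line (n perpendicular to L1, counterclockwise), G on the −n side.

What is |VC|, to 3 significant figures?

36.8

The slot axis is L1's direction at 78.8°, so u = (cos 78.8°, sin 78.8°) = (0.194, 0.981) and n = (−sin 78.8°, cos 78.8°) = (-0.981, 0.194). V is at the origin and H lies 36.2 along u from V, so H = 36.2·u = (7.03, 35.5). Tangency of A1 to both parallel lines with radius 6.4 puts J and G at V ± 6.4·n: J = (-6.28, 1.24), G = (6.28, -1.24). Equal radii place C and P the same way about H: C = H + 6.4·n = (0.753, 36.8), P = H − 6.4·n = (13.3, 34.3). Then |VC| = |C − V| = 36.8.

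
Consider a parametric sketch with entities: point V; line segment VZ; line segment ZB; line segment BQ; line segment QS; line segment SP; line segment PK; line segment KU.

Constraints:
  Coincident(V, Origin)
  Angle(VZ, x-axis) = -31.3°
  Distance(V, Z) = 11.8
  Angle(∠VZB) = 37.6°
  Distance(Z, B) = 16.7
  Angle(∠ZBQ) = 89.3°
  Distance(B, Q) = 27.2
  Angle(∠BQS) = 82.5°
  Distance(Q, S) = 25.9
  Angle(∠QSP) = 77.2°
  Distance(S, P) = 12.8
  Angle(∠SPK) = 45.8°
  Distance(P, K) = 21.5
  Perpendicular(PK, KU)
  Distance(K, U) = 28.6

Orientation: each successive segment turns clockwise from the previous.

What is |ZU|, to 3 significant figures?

48.2

∠SPK = 45.8° gives PK at 121° from the x-axis; with |PK| = 21.5, K = (2.36, 24.3). PK ⟂ KU, so KU runs at 31.1°; with |KU| = 28.6, U = (26.9, 39.1). Then |ZU| = |U − Z| = 48.2.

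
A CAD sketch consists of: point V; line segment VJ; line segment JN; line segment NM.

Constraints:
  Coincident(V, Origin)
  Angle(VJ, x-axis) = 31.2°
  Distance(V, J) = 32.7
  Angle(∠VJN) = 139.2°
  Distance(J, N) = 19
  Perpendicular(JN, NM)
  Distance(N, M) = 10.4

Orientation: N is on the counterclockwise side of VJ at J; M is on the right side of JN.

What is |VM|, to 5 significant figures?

54.070

∠VJN = 139.2°, so JN runs at 31.2° + (180° − 139.2°) = 72.000° from the x-axis; with |JN| = 19.0, N = J + 19.0·(cos 72.000°, sin 72.000°) = (33.842, 35.010). JN ⟂ NM; with |NM| = 10.4 on the right of JN, M = N + 10.4·(0.95106, -0.30902) = (43.733, 31.796). Then |VM| = |M − V| = 54.070.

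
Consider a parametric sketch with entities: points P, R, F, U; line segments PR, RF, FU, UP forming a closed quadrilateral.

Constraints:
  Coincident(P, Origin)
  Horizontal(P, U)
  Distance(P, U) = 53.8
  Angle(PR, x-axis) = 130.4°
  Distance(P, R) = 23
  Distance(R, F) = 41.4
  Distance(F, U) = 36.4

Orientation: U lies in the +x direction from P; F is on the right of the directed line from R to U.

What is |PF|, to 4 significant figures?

19.61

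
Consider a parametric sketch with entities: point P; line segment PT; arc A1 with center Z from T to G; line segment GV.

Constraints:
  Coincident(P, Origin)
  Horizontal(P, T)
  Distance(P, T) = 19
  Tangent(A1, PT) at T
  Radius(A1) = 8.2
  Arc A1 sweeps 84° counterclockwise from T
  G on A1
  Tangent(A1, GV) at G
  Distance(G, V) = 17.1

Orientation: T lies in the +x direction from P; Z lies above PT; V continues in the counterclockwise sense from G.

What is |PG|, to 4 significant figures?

28.13

The tangent condition forces ZT to be normal to PT, so Z = T + (0, 8.2) = (19.00, 8.200). On A1, T sits at bearing -90° from Z; an 84° counterclockwise sweep puts G at bearing -6°, so G = Z + 8.2·(cos -6°, sin -6°) = (27.16, 7.343). Then |PG| = |G − P| = 28.13.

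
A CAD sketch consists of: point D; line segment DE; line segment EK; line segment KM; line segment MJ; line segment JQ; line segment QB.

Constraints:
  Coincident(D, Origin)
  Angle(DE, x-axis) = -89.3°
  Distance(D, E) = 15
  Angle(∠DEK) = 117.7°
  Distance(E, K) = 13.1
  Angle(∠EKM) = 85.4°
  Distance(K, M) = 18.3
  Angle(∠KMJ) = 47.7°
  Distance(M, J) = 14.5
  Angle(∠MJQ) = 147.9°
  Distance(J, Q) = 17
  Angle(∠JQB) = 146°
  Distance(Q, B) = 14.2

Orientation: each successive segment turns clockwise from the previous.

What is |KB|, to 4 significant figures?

23.89

D is at the origin; DE runs at -89.3° with length 15.0, so E = (0.1833, -15.00). ∠DEK = 117.7° gives EK at -151.6° from the x-axis; with |EK| = 13.1, K = (-11.34, -21.23). ∠EKM = 85.4° gives KM at 113.8° from the x-axis; with |KM| = 18.3, M = (-18.73, -4.486). ∠KMJ = 47.7° gives MJ at -18.50° from the x-axis; with |MJ| = 14.5, J = (-4.974, -9.087). ∠MJQ = 147.9° gives JQ at -50.60° from the x-axis; with |JQ| = 17.0, Q = (5.816, -22.22). ∠JQB = 146.0° gives QB at -84.60° from the x-axis; with |QB| = 14.2, B = (7.152, -36.36). Then |KB| = |B − K| = 23.89.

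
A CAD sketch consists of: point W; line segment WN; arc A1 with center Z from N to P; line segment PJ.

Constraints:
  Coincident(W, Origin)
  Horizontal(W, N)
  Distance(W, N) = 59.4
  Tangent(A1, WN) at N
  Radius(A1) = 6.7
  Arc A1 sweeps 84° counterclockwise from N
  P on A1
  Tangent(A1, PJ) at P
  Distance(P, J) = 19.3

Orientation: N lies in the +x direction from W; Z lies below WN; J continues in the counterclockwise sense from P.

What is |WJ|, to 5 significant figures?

56.632

W is at the origin; WN is horizontal with |WN| = 59.4 and N on the +x side, so N = (59.400, 0.0000). A1 meets WN tangentially, so ZN is at right angles to WN, so Z = N + (0, -6.7) = (59.400, -6.7000). On A1, N sits at bearing 90° from Z; an 84° counterclockwise sweep puts P at bearing 174°, so P = Z + 6.7·(cos 174°, sin 174°) = (52.737, -5.9997). Tangency of A1 to PJ means the radius ZP is perpendicular to PJ, so PJ runs along (−sin 174°, cos 174°); with |PJ| = 19.3, J = (50.719, -25.194). Then |WJ| = |J − W| = 56.632.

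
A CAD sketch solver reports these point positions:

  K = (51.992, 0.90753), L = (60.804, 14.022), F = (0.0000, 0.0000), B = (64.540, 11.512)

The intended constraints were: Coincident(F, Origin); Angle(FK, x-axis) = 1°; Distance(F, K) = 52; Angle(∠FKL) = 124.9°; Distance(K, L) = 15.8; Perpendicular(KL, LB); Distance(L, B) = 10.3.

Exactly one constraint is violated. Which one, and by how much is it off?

Distance(L, B) = 10.3 — off by 5.80.

F = (0.00, 0.00) ✓; FK at 1.000° ✓; |FK| = 52.00 ✓; ∠FKL = 124.9° ✓; |KL| = 15.80 ✓; ∠(KL, LB) = 90.00° ✓; |LB| = 4.501 ✗.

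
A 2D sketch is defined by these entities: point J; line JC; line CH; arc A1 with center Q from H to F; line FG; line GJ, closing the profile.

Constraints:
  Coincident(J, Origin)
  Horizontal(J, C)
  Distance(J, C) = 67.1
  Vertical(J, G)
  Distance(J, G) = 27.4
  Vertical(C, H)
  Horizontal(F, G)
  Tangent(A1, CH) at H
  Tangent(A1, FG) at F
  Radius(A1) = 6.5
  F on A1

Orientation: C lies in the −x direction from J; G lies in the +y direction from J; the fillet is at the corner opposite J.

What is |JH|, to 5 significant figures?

70.280

J is at the origin; J and C share the same y with |JC| = 67.1 and C on the −x side, so C = (-67.100, 0.0000). JG is vertical with |JG| = 27.4 and G on the +y side, so G = (0.0000, 27.400). The virtual corner opposite J is at (-67.100, 27.400). Tangency of A1 to CH means the radius QH is perpendicular to CH and tangency of A1 to FG means the radius QF is perpendicular to FG, with radius 6.5, so the center Q sits 6.5 in from both sides at Q = (-60.600, 20.900). That places the tangent points at H = (-67.100, 20.900) on CH and F = (-60.600, 27.400) on FG. Then |JH| = |H − J| = 70.280.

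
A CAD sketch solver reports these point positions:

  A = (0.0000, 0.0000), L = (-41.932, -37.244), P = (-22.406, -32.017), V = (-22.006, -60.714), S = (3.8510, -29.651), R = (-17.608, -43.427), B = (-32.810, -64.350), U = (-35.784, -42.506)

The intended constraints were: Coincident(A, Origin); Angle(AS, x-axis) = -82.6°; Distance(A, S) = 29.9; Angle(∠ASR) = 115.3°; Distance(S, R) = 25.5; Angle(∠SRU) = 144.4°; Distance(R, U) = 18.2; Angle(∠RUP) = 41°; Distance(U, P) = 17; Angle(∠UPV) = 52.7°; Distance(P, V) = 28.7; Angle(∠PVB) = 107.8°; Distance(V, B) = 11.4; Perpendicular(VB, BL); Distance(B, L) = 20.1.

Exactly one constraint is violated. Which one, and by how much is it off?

Distance(B, L) = 20.1 — off by 8.50.

A = (0.00, 0.00) ✓; AS at -82.60° ✓; |AS| = 29.90 ✓; ∠ASR = 115.3° ✓; |SR| = 25.50 ✓; ∠SRU = 144.4° ✓; |RU| = 18.20 ✓; ∠RUP = 41.00° ✓; |UP| = 17.00 ✓; ∠UPV = 52.70° ✓; |PV| = 28.70 ✓; ∠PVB = 107.8° ✓; |VB| = 11.40 ✓; ∠(VB, BL) = 90.00° ✓; |BL| = 28.60 ✗.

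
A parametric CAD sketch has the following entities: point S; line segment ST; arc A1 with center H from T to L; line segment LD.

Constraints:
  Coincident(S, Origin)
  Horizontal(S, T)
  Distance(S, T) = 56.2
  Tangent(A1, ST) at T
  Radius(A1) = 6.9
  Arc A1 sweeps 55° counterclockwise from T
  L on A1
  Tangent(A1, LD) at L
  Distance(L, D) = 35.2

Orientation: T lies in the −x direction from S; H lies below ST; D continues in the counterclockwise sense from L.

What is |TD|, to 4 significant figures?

40.96

S is at the origin; S and T share the same y with |ST| = 56.2 and T on the −x side, so T = (-56.20, 0.000). Since A1 is tangent to ST there, HT ⟂ ST, so H = T + (0, -6.9) = (-56.20, -6.900). On A1, T sits at bearing 90° from H; a 55° counterclockwise sweep puts L at bearing 145°, so L = H + 6.9·(cos 145°, sin 145°) = (-61.85, -2.942). The tangent condition forces HL to be normal to LD, so LD runs along (−sin 145°, cos 145°); with |LD| = 35.2, D = (-82.04, -31.78). Then |TD| = |D − T| = 40.96.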